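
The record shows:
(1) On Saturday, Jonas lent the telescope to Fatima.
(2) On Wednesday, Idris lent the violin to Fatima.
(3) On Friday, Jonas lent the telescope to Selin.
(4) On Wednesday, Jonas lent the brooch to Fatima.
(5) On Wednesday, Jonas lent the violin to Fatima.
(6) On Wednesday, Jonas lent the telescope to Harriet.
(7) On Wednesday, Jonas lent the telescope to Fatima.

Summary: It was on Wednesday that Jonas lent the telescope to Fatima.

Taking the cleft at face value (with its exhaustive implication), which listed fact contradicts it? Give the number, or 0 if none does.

1

Focus of the cleft: "on Wednesday" (the setting). Presupposed background: agent = Jonas, thing = the telescope, recipient = Fatima.
Exhaustivity: on Wednesday is the only setting satisfying that background.
But fact (1) also has agent = Jonas, thing = the telescope, recipient = Fatima, with setting = on Saturday — so the exhaustive reading fails.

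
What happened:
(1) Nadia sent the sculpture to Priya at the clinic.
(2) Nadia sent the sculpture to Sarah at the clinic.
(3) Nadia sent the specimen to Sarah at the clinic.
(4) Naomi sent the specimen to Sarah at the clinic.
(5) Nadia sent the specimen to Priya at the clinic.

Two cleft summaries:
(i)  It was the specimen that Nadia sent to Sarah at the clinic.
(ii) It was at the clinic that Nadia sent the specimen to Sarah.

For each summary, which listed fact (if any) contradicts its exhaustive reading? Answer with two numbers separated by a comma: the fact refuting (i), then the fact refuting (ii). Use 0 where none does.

Summary (i) focuses "the specimen" (the thing); background same agent, recipient, setting (Nadia / Sarah / at the clinic). Fact (2) matches that background with thing = the sculpture — refutes (i).
Summary (ii) focuses "at the clinic" (the setting); background same agent, thing, recipient (Nadia / the specimen / Sarah). No fact matches that background with a different setting, so 0.

2, 0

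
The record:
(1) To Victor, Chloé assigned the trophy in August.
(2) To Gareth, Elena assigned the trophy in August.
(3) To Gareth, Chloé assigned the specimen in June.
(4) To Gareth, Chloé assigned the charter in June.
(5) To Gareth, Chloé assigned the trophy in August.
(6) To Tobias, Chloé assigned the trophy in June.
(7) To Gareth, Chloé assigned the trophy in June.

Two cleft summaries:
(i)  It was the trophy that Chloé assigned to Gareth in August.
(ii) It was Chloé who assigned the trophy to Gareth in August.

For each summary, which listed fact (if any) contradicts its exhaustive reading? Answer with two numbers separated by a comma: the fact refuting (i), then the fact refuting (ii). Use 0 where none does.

(i): focus "the trophy". No fact shares same agent, recipient, setting (Chloé / Gareth / in August) with a different thing. 0.
(ii): focus "Chloé". Looking for same thing, recipient, setting (the trophy / Gareth / in August) with some other agent — fact (2) has Elena there. Refuted.

0, 2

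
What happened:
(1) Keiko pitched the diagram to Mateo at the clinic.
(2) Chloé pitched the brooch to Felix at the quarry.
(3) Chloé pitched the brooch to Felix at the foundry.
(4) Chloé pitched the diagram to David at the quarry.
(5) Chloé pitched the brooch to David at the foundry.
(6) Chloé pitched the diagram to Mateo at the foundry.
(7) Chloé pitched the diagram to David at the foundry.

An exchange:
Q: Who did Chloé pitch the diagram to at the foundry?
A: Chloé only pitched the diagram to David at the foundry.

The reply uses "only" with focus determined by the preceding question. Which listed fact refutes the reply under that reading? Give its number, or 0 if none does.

Answering "Who did ... to ...?" puts focus on the recipient — here, "David".
So "only" ranges over recipients; the rest (same agent, thing, setting (Chloé / the diagram / at the foundry)) is presupposed.
Fact (6) keeps same agent, thing, setting (Chloé / the diagram / at the foundry) but has recipient = Mateo; that refutes the reply.
(Fact (5) would refute a reading with focus on the thing — but that is not what the question asks.)

6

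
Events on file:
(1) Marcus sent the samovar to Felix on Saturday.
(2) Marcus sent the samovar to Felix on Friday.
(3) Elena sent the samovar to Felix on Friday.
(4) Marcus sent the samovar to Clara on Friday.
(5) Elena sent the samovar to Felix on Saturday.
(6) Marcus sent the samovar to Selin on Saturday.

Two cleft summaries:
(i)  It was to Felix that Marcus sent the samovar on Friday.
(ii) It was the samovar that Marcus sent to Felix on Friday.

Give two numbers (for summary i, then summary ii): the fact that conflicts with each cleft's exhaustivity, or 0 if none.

4, 0

(i): focus "Felix". Looking for same agent, thing, setting (Marcus / the samovar / on Friday) with some other recipient — fact (4) has Clara there. Refuted.
(ii): focus "the samovar". No fact shares same agent, recipient, setting (Marcus / Felix / on Friday) with a different thing. 0.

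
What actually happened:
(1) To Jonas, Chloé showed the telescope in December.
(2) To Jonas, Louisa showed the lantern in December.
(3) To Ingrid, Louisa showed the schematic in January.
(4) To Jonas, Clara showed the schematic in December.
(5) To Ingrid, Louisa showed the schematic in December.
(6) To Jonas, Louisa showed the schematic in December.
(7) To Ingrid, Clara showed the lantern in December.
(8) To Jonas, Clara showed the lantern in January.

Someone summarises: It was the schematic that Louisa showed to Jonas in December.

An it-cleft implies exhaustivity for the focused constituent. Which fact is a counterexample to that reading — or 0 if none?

Focus of the cleft: "the schematic" (the thing). Presupposed background: Louisa as agent and Jonas as recipient and in December as setting.
The exhaustive reading says no other thing fits that background.
But fact (2) also has Louisa as agent and Jonas as recipient and in December as setting, with thing = the lantern — so the exhaustive reading fails.

2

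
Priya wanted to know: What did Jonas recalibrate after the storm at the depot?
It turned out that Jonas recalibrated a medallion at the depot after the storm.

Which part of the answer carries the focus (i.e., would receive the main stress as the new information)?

a medallion

The wh-word "what" asks about the direct object.
In the answer, "Jonas", "at the depot" and "after the storm" are given — repeated from the question.
The constituent filling the direct object gap is "a medallion"; that is the focus and would carry nuclear stress.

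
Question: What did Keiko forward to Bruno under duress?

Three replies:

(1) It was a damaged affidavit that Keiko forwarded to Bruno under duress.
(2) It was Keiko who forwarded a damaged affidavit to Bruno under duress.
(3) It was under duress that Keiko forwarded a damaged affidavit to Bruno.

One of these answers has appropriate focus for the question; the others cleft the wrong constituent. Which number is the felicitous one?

1

The question word "what" targets the direct object.
Option (1) clefts "a damaged affidavit" — that matches what the question asks about.
Option (2) clefts "Keiko" — the subject (agent), not what was asked.
Option (3) clefts "under duress" — the manner, not what was asked.
So the congruent reply is (1).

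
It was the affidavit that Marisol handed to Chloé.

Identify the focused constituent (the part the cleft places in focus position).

the affidavit

In an it-cleft "It was X that/who ...", the clefted constituent X is the focus; the that/who-clause expresses the presupposed open proposition.
Here the focus is "the affidavit". The backgrounded (presupposed) material includes "Marisol" and "to Chloé".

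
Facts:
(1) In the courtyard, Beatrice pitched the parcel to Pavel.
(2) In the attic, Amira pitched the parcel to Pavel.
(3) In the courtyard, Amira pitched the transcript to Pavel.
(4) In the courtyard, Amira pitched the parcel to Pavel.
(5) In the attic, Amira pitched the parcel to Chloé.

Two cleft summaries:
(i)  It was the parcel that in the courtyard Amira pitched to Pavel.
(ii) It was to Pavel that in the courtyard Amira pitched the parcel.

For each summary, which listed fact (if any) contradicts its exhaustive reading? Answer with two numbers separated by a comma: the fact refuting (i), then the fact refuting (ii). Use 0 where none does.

3, 0

(i): focus "the parcel". Looking for same agent, recipient, setting (Amira / Pavel / in the courtyard) with some other thing — fact (3) has the transcript there. Refuted.
(ii): focus "Pavel". No fact shares same agent, thing, setting (Amira / the parcel / in the courtyard) with a different recipient. 0.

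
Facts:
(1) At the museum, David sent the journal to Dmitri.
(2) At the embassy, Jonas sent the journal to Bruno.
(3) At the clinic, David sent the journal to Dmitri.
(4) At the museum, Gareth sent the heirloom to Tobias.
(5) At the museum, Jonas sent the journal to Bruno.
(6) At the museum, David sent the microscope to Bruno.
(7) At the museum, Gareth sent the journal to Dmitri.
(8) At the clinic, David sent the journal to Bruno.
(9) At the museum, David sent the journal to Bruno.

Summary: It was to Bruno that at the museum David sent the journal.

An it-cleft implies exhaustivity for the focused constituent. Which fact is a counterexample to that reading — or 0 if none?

The cleft puts "Bruno" in focus and presupposes the open proposition with agent = David, thing = the journal, setting = at the museum.
The exhaustive reading says no other recipient fits that background.
Fact (1) shares the background but with recipient = Dmitri; exhaustivity is violated.

1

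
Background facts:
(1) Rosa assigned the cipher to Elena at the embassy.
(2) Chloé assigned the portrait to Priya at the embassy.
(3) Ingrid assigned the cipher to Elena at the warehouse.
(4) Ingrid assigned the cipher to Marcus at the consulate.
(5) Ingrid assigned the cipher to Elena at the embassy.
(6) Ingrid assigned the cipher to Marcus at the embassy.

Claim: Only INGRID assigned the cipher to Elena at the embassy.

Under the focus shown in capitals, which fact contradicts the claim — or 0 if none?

1

The capitals mark "Ingrid" as focus. So "only" rules out other agents, with the rest (the cipher as thing and Elena as recipient and at the embassy as setting) as background.
Fact (1) matches on the cipher as thing and Elena as recipient and at the embassy as setting, but has agent = Rosa instead. That refutes the claim.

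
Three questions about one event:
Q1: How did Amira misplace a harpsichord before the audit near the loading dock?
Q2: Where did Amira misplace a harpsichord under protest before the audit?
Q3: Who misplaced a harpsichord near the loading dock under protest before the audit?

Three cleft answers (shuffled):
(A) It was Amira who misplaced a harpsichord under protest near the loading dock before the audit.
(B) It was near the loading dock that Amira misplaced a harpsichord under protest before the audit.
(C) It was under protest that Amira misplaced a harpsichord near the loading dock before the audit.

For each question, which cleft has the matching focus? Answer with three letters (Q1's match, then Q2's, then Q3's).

CBA

Q1 asks about the manner; cleft (C) focuses "under protest", which is the manner — so Q1 → C.
Q2 asks about the location; cleft (B) focuses "near the loading dock", which is the location — so Q2 → B.
Q3 asks about the subject (agent); cleft (A) focuses "Amira", which is the subject (agent) — so Q3 → A.
Mapping: Q1→C, Q2→B, Q3→A.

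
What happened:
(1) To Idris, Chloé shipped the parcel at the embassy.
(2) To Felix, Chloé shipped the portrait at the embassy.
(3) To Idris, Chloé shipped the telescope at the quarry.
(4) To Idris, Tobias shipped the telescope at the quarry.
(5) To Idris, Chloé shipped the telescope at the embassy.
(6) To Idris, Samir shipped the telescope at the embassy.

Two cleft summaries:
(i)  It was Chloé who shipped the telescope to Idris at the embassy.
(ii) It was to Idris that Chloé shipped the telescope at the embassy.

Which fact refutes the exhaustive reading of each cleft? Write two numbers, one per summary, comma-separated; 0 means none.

6, 0

(i): focus "Chloé". Looking for the telescope as thing and Idris as recipient and at the embassy as setting with some other agent — fact (6) has Samir there. Refuted.
(ii): focus "Idris". No fact shares Chloé as agent and the telescope as thing and at the embassy as setting with a different recipient. 0.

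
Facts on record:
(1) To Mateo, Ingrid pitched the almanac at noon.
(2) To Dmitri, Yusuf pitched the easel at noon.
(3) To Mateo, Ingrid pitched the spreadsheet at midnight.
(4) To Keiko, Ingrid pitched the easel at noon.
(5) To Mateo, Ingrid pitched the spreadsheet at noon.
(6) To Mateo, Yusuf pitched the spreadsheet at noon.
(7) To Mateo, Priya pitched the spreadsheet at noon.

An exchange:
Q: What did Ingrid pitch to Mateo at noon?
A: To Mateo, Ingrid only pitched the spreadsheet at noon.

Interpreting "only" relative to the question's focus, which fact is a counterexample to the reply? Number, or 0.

1

Answering "What did ...?" puts focus on the thing — here, "the spreadsheet".
"Only" then excludes alternative things while the background — same agent, recipient, setting (Ingrid / Mateo / at noon) — is held fixed.
Fact (1) keeps same agent, recipient, setting (Ingrid / Mateo / at noon) but has thing = the almanac; that refutes the reply.
(Fact (3) would refute a reading with focus on the setting — but that is not what the question asks.)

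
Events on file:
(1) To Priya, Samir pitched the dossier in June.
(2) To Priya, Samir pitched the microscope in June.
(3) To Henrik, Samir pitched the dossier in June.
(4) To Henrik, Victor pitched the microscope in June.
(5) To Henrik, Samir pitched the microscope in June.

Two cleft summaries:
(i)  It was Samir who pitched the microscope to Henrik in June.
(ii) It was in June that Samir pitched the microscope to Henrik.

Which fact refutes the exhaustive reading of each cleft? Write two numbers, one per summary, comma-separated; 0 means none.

Summary (i) focuses "Samir" (the agent); background the microscope as thing and Henrik as recipient and in June as setting. Fact (4) matches that background with agent = Victor — refutes (i).
Summary (ii) focuses "in June" (the setting); background Samir as agent and the microscope as thing and Henrik as recipient. No fact matches that background with a different setting, so 0.

4, 0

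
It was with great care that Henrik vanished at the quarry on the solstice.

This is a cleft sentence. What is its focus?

In an it-cleft "It was X that/who ...", the clefted constituent X is the focus; the that/who-clause expresses the presupposed open proposition.
Here the focus is "with great care". The backgrounded (presupposed) material includes "Henrik", "at the quarry" and "on the solstice".

with great care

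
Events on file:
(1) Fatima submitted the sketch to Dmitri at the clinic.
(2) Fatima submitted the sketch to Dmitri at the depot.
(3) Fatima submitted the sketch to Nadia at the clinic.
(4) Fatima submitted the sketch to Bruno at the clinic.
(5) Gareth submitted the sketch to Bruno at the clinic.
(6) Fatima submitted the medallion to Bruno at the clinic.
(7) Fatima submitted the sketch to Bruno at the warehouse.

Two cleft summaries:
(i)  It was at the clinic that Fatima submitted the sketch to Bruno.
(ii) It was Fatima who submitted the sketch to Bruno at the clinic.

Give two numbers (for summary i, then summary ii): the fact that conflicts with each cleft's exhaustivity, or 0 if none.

Summary (i) focuses "at the clinic" (the setting); background agent = Fatima, thing = the sketch, recipient = Bruno. Fact (7) matches that background with setting = at the warehouse — refutes (i).
Summary (ii) focuses "Fatima" (the agent); background thing = the sketch, recipient = Bruno, setting = at the clinic. Fact (5) matches that background with agent = Gareth — refutes (ii).

7, 5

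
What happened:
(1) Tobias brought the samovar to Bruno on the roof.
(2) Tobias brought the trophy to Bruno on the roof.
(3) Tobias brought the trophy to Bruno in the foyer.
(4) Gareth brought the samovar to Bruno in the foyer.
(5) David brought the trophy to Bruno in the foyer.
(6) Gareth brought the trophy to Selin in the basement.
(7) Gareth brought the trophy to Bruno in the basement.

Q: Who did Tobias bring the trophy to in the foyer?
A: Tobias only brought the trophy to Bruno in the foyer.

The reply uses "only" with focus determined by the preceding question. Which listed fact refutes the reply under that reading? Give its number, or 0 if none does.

Answering "Who did ... to ...?" puts focus on the recipient — here, "Bruno".
So "only" ranges over recipients; the rest (agent = Tobias, thing = the trophy, setting = in the foyer) is presupposed.
No fact keeps agent = Tobias, thing = the trophy, setting = in the foyer while changing the recipient; every other fact differs on something backgrounded. The reply stands.
(Fact (2) would refute a reading with focus on the setting — but that is not what the question asks.)

0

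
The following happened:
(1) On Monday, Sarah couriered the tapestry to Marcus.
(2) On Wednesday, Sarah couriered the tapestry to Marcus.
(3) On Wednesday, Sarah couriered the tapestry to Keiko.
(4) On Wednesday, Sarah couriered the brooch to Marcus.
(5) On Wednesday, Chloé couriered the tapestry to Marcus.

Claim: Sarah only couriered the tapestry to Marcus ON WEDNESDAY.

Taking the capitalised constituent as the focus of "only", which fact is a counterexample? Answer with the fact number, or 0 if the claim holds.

Focus (in capitals) is "on Wednesday" — the setting. "Only" excludes alternative settings while holding fixed Sarah as agent and the tapestry as thing and Marcus as recipient.
Fact (1) matches on Sarah as agent and the tapestry as thing and Marcus as recipient, but has setting = on Monday instead. That refutes the claim.

1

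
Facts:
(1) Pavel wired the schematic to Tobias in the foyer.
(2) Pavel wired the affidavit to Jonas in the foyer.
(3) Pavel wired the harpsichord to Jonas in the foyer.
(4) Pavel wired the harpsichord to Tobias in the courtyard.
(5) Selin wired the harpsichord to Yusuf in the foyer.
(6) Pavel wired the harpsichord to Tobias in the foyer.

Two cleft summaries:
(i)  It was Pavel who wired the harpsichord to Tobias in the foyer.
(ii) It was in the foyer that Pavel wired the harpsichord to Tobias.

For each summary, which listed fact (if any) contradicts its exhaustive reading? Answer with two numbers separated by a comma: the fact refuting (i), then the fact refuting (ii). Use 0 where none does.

(i): focus "Pavel". No fact shares same thing, recipient, setting (the harpsichord / Tobias / in the foyer) with a different agent. 0.
(ii): focus "in the foyer". Looking for same agent, thing, recipient (Pavel / the harpsichord / Tobias) with some other setting — fact (4) has in the courtyard there. Refuted.

0, 4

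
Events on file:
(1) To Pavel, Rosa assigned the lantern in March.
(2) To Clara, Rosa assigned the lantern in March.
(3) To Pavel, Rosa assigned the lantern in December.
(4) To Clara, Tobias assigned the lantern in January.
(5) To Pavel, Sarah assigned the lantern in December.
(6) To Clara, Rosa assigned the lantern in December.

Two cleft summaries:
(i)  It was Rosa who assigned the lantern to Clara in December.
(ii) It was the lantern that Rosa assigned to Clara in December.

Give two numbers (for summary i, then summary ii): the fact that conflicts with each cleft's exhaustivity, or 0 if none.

Summary (i) focuses "Rosa" (the agent); background the lantern as thing and Clara as recipient and in December as setting. No fact matches that background with a different agent, so 0.
Summary (ii) focuses "the lantern" (the thing); background Rosa as agent and Clara as recipient and in December as setting. No fact matches that background with a different thing, so 0.

0, 0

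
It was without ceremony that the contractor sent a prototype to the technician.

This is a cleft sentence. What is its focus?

without ceremony

In an it-cleft "It was X that/who ...", the clefted constituent X is the focus; the that/who-clause expresses the presupposed open proposition.
Here the focus is "without ceremony". The backgrounded (presupposed) material includes "the contractor", "a prototype" and "to the technician".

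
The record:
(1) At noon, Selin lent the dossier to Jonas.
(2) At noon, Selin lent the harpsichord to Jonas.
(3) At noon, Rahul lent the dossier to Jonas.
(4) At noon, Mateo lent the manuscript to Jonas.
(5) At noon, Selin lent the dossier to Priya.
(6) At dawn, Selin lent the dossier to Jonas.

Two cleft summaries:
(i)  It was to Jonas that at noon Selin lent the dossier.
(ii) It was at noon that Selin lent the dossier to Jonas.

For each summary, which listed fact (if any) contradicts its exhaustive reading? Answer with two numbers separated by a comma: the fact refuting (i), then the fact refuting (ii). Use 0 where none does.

Summary (i) focuses "Jonas" (the recipient); background same agent, thing, setting (Selin / the dossier / at noon). Fact (5) matches that background with recipient = Priya — refutes (i).
Summary (ii) focuses "at noon" (the setting); background same agent, thing, recipient (Selin / the dossier / Jonas). Fact (6) matches that background with setting = at dawn — refutes (ii).

5, 6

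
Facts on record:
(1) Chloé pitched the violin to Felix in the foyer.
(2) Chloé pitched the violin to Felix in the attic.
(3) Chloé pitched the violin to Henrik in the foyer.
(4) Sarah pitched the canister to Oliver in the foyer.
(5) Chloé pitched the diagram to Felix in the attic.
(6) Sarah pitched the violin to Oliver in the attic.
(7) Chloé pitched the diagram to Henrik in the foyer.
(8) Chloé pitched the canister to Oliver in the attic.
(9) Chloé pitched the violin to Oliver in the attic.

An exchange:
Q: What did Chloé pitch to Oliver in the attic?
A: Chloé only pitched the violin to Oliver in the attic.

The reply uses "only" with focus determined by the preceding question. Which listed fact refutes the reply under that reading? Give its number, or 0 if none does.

8

The question "What did ...?" targets the thing, so in the reply the focus falls on "the violin".
"Only" then excludes alternative things while the background — same agent, recipient, setting (Chloé / Oliver / in the attic) — is held fixed.
Fact (8) shares the background with a different thing (the canister) — counterexample.
(Fact (2) would refute a reading with focus on the recipient — but that is not what the question asks.)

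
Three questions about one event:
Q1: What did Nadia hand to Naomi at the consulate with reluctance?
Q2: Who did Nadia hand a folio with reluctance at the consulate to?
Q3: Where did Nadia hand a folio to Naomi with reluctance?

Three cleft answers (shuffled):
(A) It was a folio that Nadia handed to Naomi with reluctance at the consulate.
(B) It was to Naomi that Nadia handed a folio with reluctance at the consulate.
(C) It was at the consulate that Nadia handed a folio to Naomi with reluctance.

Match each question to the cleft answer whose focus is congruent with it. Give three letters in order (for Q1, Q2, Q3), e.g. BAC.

ABC

Q1 asks about the direct object; cleft (A) focuses "a folio", which is the direct object — so Q1 → A.
Q2 asks about the recipient; cleft (B) focuses "to Naomi", which is the recipient — so Q2 → B.
Q3 asks about the location; cleft (C) focuses "at the consulate", which is the location — so Q3 → C.
Mapping: Q1→A, Q2→B, Q3→C.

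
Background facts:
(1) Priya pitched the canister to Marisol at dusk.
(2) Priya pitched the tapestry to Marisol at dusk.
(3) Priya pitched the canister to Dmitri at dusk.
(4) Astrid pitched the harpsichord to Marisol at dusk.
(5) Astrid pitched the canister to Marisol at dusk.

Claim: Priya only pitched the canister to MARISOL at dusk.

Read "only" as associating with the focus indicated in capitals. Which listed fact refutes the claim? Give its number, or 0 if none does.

The capitals mark "Marisol" as focus. So "only" rules out other recipients, with the rest (agent = Priya, thing = the canister, setting = at dusk) as background.
Fact (3) shares the background but differs in recipient (Dmitri) — a counterexample.

3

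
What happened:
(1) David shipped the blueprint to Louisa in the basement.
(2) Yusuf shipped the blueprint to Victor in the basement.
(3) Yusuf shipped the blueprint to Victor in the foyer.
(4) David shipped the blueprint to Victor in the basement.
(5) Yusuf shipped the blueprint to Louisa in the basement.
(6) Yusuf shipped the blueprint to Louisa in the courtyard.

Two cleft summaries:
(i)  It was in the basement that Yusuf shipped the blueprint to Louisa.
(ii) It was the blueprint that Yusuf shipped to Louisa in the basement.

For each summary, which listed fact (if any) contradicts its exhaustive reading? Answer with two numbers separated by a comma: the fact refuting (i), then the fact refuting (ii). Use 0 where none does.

(i): focus "in the basement". Looking for same agent, thing, recipient (Yusuf / the blueprint / Louisa) with some other setting — fact (6) has in the courtyard there. Refuted.
(ii): focus "the blueprint". No fact shares same agent, recipient, setting (Yusuf / Louisa / in the basement) with a different thing. 0.

6, 0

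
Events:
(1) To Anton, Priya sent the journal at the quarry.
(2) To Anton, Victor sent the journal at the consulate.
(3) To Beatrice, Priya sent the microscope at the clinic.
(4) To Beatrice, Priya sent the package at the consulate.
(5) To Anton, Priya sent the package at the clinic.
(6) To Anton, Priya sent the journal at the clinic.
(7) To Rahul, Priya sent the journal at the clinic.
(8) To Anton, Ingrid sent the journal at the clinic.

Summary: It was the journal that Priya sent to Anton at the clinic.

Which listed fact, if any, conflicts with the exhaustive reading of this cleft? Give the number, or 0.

5

The cleft puts "the journal" in focus and presupposes the open proposition with agent = Priya, recipient = Anton, setting = at the clinic.
The exhaustive reading says no other thing fits that background.
But fact (5) also has agent = Priya, recipient = Anton, setting = at the clinic, with thing = the package — so the exhaustive reading fails.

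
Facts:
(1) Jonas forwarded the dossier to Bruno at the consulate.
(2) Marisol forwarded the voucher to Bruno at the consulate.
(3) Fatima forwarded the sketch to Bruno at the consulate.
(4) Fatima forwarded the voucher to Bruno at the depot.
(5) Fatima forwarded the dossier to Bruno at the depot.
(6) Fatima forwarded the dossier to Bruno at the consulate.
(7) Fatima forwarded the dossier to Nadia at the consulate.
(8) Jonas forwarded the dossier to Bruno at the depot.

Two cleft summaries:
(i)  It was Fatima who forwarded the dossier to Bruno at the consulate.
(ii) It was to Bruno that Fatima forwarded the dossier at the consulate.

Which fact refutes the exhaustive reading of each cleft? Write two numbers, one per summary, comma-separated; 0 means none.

Summary (i) focuses "Fatima" (the agent); background same thing, recipient, setting (the dossier / Bruno / at the consulate). Fact (1) matches that background with agent = Jonas — refutes (i).
Summary (ii) focuses "Bruno" (the recipient); background same agent, thing, setting (Fatima / the dossier / at the consulate). Fact (7) matches that background with recipient = Nadia — refutes (ii).

1, 7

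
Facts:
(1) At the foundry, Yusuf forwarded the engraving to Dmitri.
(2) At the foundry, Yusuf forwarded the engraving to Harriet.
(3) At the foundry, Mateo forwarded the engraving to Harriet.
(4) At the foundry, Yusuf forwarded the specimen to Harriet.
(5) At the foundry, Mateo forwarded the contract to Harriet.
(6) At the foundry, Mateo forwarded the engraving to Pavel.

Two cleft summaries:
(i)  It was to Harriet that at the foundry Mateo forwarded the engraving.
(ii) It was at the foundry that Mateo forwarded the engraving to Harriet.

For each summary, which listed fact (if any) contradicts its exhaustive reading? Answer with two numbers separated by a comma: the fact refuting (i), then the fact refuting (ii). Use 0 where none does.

6, 0

Summary (i) focuses "Harriet" (the recipient); background same agent, thing, setting (Mateo / the engraving / at the foundry). Fact (6) matches that background with recipient = Pavel — refutes (i).
Summary (ii) focuses "at the foundry" (the setting); background same agent, thing, recipient (Mateo / the engraving / Harriet). No fact matches that background with a different setting, so 0.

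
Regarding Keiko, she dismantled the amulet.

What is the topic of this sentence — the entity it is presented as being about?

The construction explicitly marks "Keiko" as what the sentence is about — the topic.
The remainder of the clause is the comment (what is said about the topic).

Keiko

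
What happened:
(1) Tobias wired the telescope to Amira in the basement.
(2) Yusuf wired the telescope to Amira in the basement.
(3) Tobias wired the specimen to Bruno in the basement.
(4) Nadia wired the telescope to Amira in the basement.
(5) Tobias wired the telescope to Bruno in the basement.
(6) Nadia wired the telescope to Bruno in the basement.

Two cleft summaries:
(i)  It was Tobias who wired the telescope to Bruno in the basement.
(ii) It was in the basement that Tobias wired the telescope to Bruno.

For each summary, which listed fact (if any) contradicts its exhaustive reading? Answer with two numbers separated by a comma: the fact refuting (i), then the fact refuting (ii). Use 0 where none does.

Summary (i) focuses "Tobias" (the agent); background the telescope as thing and Bruno as recipient and in the basement as setting. Fact (6) matches that background with agent = Nadia — refutes (i).
Summary (ii) focuses "in the basement" (the setting); background Tobias as agent and the telescope as thing and Bruno as recipient. No fact matches that background with a different setting, so 0.

6, 0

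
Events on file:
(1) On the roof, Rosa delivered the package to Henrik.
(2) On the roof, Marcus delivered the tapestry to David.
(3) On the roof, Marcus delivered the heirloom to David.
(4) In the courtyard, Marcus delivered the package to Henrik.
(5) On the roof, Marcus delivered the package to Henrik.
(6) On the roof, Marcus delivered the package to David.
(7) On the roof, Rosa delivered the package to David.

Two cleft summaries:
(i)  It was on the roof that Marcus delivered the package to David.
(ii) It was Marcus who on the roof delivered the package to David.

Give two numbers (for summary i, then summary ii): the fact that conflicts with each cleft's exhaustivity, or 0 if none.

0, 7

Summary (i) focuses "on the roof" (the setting); background same agent, thing, recipient (Marcus / the package / David). No fact matches that background with a different setting, so 0.
Summary (ii) focuses "Marcus" (the agent); background same thing, recipient, setting (the package / David / on the roof). Fact (7) matches that background with agent = Rosa — refutes (ii).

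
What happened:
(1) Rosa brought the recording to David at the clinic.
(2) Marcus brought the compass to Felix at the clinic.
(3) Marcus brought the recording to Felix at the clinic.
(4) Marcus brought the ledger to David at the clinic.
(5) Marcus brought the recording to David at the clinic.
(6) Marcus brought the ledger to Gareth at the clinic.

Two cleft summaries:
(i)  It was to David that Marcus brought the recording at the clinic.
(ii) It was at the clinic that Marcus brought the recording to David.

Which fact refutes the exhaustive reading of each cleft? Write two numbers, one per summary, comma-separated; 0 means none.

3, 0

Summary (i) focuses "David" (the recipient); background Marcus as agent and the recording as thing and at the clinic as setting. Fact (3) matches that background with recipient = Felix — refutes (i).
Summary (ii) focuses "at the clinic" (the setting); background Marcus as agent and the recording as thing and David as recipient. No fact matches that background with a different setting, so 0.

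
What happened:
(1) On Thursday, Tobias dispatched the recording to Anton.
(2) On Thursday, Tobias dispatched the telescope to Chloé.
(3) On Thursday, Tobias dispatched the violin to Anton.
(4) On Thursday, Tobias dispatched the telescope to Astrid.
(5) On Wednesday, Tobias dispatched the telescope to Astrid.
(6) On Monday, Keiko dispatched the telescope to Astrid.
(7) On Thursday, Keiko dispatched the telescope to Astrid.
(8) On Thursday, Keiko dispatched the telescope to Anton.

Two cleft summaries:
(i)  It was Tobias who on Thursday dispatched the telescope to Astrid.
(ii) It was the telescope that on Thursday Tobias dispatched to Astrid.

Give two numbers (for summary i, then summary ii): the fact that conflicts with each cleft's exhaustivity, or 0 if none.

Summary (i) focuses "Tobias" (the agent); background thing = the telescope, recipient = Astrid, setting = on Thursday. Fact (7) matches that background with agent = Keiko — refutes (i).
Summary (ii) focuses "the telescope" (the thing); background agent = Tobias, recipient = Astrid, setting = on Thursday. No fact matches that background with a different thing, so 0.

7, 0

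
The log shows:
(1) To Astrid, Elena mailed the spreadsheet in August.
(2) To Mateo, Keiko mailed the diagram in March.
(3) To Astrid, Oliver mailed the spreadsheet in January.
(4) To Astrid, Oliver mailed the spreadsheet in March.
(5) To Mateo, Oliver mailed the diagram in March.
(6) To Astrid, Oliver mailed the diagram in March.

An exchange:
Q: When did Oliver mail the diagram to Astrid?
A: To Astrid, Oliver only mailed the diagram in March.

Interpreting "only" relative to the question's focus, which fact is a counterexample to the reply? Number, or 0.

The question "When did ...?" targets the setting, so in the reply the focus falls on "in March".
So "only" ranges over settings; the rest (agent = Oliver, thing = the diagram, recipient = Astrid) is presupposed.
No listed fact shares that background with another setting. Nothing contradicts the reply.
(Fact (5) would refute a reading with focus on the recipient — but that is not what the question asks.)

0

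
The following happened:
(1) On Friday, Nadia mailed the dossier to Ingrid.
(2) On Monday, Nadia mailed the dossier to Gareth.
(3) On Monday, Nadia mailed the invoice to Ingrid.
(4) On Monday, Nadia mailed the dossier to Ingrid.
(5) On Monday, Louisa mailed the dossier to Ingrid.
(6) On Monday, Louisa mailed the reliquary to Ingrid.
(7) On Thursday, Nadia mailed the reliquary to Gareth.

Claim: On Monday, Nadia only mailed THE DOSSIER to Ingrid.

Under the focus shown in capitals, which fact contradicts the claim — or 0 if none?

The capitals mark "the dossier" as focus. So "only" rules out other things, with the rest (same agent, recipient, setting (Nadia / Ingrid / on Monday)) as background.
Fact (3) shares the background but differs in thing (the invoice) — a counterexample.

3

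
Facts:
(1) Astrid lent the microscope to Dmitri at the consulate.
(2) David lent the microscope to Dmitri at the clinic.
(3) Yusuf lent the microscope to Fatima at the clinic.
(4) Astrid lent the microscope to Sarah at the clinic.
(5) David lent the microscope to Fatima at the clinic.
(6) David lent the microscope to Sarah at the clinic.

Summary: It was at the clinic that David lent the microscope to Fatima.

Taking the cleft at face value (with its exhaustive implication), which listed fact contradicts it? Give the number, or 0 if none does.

Focus of the cleft: "at the clinic" (the setting). Presupposed background: agent = David, thing = the microscope, recipient = Fatima.
Exhaustivity: at the clinic is the only setting satisfying that background.
No listed fact matches the background with a different setting. Exhaustivity holds.

0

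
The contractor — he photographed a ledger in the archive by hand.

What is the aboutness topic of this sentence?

the contractor

The construction explicitly marks "the contractor" as what the sentence is about — the topic.
The remainder of the clause is the comment (what is said about the topic).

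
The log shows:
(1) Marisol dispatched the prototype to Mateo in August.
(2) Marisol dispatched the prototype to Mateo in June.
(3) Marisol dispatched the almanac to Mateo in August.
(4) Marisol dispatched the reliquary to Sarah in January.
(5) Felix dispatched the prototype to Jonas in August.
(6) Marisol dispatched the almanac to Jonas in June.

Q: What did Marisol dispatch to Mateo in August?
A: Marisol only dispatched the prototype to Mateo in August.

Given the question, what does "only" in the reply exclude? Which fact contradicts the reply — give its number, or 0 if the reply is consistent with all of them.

Answering "What did ...?" puts focus on the thing — here, "the prototype".
"Only" then excludes alternative things while the background — Marisol as agent and Mateo as recipient and in August as setting — is held fixed.
Fact (3) keeps Marisol as agent and Mateo as recipient and in August as setting but has thing = the almanac; that refutes the reply.
(Fact (2) would refute a reading with focus on the setting — but that is not what the question asks.)

3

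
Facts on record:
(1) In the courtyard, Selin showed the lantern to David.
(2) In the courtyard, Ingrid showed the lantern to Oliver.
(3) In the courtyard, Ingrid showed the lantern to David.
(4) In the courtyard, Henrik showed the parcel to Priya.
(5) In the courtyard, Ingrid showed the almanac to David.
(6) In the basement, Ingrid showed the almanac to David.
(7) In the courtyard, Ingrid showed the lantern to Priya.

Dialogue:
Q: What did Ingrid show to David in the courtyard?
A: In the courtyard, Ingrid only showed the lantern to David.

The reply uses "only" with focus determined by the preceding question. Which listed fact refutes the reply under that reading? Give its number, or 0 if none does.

Answering "What did ...?" puts focus on the thing — here, "the lantern".
"Only" then excludes alternative things while the background — agent = Ingrid, recipient = David, setting = in the courtyard — is held fixed.
Fact (5) shares the background with a different thing (the almanac) — counterexample.
(Fact (2) would refute a reading with focus on the recipient — but that is not what the question asks.)

5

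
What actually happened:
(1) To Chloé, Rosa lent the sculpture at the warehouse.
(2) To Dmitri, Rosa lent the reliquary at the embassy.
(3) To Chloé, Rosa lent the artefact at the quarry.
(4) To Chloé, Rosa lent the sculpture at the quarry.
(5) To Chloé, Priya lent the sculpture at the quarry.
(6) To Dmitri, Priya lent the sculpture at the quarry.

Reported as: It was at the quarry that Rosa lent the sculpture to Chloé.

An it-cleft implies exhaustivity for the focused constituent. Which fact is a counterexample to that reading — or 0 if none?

The cleft puts "at the quarry" in focus and presupposes the open proposition with same agent, thing, recipient (Rosa / the sculpture / Chloé).
The exhaustive reading says no other setting fits that background.
But fact (1) also has same agent, thing, recipient (Rosa / the sculpture / Chloé), with setting = at the warehouse — so the exhaustive reading fails.

1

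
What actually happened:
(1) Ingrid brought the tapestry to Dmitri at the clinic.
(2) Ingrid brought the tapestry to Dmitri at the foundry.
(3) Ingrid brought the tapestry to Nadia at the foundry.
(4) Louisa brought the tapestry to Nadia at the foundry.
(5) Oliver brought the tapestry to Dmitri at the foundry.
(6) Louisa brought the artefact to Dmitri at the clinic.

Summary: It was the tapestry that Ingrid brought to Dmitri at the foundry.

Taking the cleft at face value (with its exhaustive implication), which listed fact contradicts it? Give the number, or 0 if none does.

0

Focus of the cleft: "the tapestry" (the thing). Presupposed background: agent = Ingrid, recipient = Dmitri, setting = at the foundry.
Exhaustivity: the tapestry is the only thing satisfying that background.
No listed fact matches the background with a different thing. Exhaustivity holds.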